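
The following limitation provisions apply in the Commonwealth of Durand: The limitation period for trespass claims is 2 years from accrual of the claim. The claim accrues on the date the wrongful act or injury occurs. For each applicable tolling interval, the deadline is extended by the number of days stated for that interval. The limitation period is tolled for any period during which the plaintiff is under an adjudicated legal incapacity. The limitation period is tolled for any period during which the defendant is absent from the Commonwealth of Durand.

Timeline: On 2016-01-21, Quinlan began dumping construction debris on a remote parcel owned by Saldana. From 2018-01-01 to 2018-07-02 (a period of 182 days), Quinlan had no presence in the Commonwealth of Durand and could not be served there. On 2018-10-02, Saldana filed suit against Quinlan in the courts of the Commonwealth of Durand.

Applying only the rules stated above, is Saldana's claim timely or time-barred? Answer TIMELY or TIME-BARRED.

The claim accrued on 2016-01-21, when the wrongful act occurred.
2 years from 2016-01-21 is 2018-01-21.
The period was tolled for 182 days by the defendant's absence from the jurisdiction (2018-01-01 to 2018-07-02), pushing the deadline to 2018-07-22.
Filing on 2018-10-02 missed the 2018-07-22 deadline — the action is time-barred.

TIME-BARRED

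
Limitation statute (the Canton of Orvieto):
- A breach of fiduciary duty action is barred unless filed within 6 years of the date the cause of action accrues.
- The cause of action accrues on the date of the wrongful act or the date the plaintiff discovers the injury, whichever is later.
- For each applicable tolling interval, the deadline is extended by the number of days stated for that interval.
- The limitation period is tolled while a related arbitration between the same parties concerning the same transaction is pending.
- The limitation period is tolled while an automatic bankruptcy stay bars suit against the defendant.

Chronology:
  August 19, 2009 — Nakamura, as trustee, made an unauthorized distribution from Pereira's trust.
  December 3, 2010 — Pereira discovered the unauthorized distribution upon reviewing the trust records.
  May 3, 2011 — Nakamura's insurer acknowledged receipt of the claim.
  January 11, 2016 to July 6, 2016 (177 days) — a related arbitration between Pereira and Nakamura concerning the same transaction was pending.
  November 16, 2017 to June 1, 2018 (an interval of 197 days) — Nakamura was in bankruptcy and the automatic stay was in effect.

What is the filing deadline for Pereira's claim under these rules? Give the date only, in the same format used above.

Because discovery on December 3, 2010 post-dates the August 19, 2009 act, accrual under the later-of rule falls on December 3, 2010.
The untolled deadline — 6 years after December 3, 2010 — is December 3, 2016.
The pending related arbitration from January 11, 2016 to July 6, 2016 tolled the period for 177 days, extending the deadline to May 29, 2017.
The automatic bankruptcy stay starting November 16, 2017 came too late — the period had run on May 29, 2017 — and so does not extend the deadline.
The other events in the timeline have no effect on the limitation period under the stated rules.

May 29, 2017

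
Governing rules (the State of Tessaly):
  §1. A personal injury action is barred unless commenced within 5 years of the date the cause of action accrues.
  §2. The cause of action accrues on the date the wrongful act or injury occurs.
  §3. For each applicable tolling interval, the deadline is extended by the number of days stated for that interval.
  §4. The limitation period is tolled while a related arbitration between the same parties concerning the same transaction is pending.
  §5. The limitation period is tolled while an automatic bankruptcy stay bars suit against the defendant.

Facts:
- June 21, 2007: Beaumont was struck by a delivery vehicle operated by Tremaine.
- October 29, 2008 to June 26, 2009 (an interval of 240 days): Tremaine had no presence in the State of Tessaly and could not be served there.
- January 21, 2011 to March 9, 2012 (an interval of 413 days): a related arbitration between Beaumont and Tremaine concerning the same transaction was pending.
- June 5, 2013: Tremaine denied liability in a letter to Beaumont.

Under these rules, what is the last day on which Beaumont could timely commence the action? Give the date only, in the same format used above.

The claim accrued on June 21, 2007, when the wrongful act occurred.
5 years from June 21, 2007 is June 21, 2012.
The pending related arbitration from January 21, 2011 to March 9, 2012 tolled the period for 413 days, extending the deadline to August 8, 2013.
No stated provision tolls the period for the defendant's absence, so the interval from October 29, 2008 to June 26, 2009 has no effect on the deadline.
None of the other events listed affects the running of the period under the stated rules.

August 8, 2013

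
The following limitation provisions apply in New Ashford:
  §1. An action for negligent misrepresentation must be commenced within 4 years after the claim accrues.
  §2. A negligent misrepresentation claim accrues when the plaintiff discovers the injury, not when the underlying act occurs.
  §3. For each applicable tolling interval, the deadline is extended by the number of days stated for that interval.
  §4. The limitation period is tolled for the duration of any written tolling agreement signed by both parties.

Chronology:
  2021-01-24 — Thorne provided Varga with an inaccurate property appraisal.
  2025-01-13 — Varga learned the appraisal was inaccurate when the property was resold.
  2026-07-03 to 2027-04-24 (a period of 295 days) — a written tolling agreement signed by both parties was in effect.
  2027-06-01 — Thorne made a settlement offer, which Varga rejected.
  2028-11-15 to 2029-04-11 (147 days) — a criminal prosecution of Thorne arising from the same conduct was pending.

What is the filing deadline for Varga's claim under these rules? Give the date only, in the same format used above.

2029-11-04

The claim did not accrue until Varga discovered the injury on 2025-01-13; the 2021-01-24 act date does not start the clock under the stated rule.
4 years from 2025-01-13 is 2029-01-13.
Because the written tolling agreement ran from 2026-07-03 to 2027-04-24, the deadline is extended by 295 days to 2029-11-04.
No stated provision tolls the period for a criminal prosecution, so the interval from 2028-11-15 to 2029-04-11 has no effect on the deadline.
Nothing else in the chronology tolls or restarts the period.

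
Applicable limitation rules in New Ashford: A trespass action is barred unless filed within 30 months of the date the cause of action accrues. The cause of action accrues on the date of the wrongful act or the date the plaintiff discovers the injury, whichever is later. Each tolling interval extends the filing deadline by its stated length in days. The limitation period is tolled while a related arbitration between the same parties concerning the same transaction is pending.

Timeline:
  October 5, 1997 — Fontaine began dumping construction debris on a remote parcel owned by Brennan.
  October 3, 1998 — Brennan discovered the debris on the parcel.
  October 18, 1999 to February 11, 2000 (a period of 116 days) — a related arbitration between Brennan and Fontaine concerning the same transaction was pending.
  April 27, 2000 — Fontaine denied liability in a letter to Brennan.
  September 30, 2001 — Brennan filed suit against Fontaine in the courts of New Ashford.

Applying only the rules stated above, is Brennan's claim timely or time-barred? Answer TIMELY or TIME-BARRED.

TIME-BARRED

Because discovery on October 3, 1998 post-dates the October 5, 1997 act, accrual under the later-of rule falls on October 3, 1998.
Adding the 30 months base period to October 3, 1998 gives a deadline of April 3, 2001, before any tolling.
The period was tolled for 116 days by the pending related arbitration (October 18, 1999 to February 11, 2000), pushing the deadline to July 28, 2001.
The other events in the timeline have no effect on the limitation period under the stated rules.
The September 30, 2001 filing falls after the July 28, 2001 deadline; the claim is time-barred.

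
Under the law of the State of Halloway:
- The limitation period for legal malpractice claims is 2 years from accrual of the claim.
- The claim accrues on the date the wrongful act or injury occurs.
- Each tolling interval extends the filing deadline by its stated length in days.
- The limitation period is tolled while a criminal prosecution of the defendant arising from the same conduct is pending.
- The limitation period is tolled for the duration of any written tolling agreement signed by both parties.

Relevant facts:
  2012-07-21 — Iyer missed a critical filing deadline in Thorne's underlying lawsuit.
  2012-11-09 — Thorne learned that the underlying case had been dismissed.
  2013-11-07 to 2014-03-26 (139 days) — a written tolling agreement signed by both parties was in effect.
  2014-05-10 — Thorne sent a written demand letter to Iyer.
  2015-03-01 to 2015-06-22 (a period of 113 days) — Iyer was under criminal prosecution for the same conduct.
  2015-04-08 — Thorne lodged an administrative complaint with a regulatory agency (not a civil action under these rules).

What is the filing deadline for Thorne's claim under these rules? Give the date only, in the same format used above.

Because the rule ties accrual to occurrence, the claim accrued on 2012-07-21, not on the 2012-11-09 discovery date.
2 years from 2012-07-21 is 2014-07-21.
The period was tolled for 139 days by the written tolling agreement (2013-11-07 to 2014-03-26), pushing the deadline to 2014-12-07.
By the time the pending criminal prosecution began on 2015-03-01, the limitation period had already expired on 2014-12-07; that interval cannot revive it.
Nothing else in the chronology tolls or restarts the period.

2014-12-07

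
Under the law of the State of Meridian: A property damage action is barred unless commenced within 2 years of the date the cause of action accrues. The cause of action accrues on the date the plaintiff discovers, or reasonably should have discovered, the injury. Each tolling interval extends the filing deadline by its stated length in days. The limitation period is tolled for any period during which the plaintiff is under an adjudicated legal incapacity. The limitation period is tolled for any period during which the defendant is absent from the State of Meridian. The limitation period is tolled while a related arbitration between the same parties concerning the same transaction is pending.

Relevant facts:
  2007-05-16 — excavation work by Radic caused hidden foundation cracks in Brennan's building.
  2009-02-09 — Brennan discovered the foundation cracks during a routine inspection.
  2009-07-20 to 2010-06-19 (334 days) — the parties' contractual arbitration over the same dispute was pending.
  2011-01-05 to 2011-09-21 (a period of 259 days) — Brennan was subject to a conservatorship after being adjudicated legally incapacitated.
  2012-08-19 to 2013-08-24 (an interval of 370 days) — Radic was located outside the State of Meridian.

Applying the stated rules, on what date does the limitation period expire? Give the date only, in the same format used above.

Accrual is tied to discovery, so the period began on 2009-02-09 rather than on 2007-05-16 when the act occurred.
2 years from 2009-02-09 is 2011-02-09.
The pending related arbitration from 2009-07-20 to 2010-06-19 tolled the period for 334 days, extending the deadline to 2012-01-09.
Because the plaintiff's legal incapacity ran from 2011-01-05 to 2011-09-21, the deadline is extended by 259 days to 2012-09-24.
Because the defendant's absence from the jurisdiction ran from 2012-08-19 to 2013-08-24, the deadline is extended by 370 days to 2013-09-29.

2013-09-29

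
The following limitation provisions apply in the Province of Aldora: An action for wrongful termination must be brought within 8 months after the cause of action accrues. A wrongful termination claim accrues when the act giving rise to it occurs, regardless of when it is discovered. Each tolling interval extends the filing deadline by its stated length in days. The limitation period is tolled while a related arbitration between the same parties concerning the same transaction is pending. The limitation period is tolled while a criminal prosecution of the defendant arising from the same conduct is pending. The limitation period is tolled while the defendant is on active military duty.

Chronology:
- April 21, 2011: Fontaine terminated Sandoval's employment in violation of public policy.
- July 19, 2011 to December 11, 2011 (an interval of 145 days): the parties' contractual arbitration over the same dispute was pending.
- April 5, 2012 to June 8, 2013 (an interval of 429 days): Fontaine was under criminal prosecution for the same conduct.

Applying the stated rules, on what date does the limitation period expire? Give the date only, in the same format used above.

The cause of action accrued on April 21, 2011, the date of the act.
Adding the 8 months base period to April 21, 2011 gives a deadline of December 21, 2011, before any tolling.
Because the pending related arbitration ran from July 19, 2011 to December 11, 2011, the deadline is extended by 145 days to May 14, 2012.
Because the pending criminal prosecution ran from April 5, 2012 to June 8, 2013, the deadline is extended by 429 days to July 17, 2013.

July 17, 2013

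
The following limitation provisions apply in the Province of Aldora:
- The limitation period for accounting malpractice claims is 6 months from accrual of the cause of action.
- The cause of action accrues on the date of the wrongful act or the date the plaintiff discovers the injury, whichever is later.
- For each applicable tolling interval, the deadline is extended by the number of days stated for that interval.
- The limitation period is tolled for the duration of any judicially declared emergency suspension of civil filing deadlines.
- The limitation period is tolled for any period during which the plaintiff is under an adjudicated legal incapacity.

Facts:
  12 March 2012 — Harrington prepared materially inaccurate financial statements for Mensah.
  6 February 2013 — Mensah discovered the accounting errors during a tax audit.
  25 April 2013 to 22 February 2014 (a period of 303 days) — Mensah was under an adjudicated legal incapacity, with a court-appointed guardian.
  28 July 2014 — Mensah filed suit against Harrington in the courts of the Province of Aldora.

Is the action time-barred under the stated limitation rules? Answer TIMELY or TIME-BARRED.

TIME-BARRED

Because discovery on 6 February 2013 post-dates the 12 March 2012 act, accrual under the later-of rule falls on 6 February 2013.
The untolled deadline — 6 months after 6 February 2013 — is 6 August 2013.
The plaintiff's legal incapacity from 25 April 2013 to 22 February 2014 tolled the period for 303 days, extending the deadline to 5 June 2014.
The 28 July 2014 filing falls after the 5 June 2014 deadline; the claim is time-barred.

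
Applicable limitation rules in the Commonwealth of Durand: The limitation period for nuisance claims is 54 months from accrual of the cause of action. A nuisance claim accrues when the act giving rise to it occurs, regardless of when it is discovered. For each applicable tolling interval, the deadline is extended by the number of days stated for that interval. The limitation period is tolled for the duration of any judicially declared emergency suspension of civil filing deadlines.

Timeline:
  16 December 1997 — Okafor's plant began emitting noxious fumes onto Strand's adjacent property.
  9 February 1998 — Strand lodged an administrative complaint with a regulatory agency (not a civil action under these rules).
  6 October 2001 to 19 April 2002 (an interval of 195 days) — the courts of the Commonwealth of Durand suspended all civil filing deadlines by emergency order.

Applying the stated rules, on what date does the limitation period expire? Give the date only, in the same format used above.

28 December 2002

The limitation period began to run on 16 December 1997.
The untolled deadline — 54 months after 16 December 1997 — is 16 June 2002.
The period was tolled for 195 days by the emergency suspension of filing deadlines (6 October 2001 to 19 April 2002), pushing the deadline to 28 December 2002.
The other events in the timeline have no effect on the limitation period under the stated rules.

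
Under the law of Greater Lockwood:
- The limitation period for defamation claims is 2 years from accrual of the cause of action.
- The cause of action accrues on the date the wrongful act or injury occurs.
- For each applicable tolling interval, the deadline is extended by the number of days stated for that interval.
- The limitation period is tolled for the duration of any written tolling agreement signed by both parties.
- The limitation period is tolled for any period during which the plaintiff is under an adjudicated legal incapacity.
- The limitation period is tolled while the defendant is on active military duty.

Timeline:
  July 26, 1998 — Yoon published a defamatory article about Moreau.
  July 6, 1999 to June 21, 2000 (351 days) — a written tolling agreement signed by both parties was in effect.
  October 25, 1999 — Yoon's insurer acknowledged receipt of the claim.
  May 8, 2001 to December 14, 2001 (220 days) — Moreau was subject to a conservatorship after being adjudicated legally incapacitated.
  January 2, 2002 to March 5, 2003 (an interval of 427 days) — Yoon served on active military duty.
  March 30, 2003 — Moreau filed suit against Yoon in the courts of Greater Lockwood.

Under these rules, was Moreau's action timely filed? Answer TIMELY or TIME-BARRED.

The claim accrued on July 26, 1998, when the wrongful act occurred.
The untolled deadline — 2 years after July 26, 1998 — is July 26, 2000.
Because the written tolling agreement ran from July 6, 1999 to June 21, 2000, the deadline is extended by 351 days to July 12, 2001.
Because the plaintiff's legal incapacity ran from May 8, 2001 to December 14, 2001, the deadline is extended by 220 days to February 17, 2002.
Because the defendant's active military service ran from January 2, 2002 to March 5, 2003, the deadline is extended by 427 days to April 20, 2003.
None of the other events listed affects the running of the period under the stated rules.
The March 30, 2003 filing precedes the April 20, 2003 deadline; the claim is timely.

TIMELY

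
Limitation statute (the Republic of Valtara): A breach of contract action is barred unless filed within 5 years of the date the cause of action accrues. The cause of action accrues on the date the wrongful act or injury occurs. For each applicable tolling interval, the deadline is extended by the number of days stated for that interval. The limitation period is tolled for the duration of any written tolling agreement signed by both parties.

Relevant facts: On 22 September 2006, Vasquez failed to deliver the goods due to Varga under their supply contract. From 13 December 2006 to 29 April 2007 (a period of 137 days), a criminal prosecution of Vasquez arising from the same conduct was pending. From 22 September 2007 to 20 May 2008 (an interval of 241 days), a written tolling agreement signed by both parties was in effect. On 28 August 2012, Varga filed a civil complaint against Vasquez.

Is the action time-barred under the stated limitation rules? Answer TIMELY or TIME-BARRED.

TIME-BARRED

The cause of action accrued on 22 September 2006, the date of the act.
5 years from 22 September 2006 is 22 September 2011.
The written tolling agreement from 22 September 2007 to 20 May 2008 tolled the period for 241 days, extending the deadline to 20 May 2012.
Although a criminal prosecution ran from 13 December 2006 to 29 April 2007, the stated rules do not make that a tolling event, so it is disregarded.
The 28 August 2012 filing falls after the 20 May 2012 deadline; the claim is time-barred.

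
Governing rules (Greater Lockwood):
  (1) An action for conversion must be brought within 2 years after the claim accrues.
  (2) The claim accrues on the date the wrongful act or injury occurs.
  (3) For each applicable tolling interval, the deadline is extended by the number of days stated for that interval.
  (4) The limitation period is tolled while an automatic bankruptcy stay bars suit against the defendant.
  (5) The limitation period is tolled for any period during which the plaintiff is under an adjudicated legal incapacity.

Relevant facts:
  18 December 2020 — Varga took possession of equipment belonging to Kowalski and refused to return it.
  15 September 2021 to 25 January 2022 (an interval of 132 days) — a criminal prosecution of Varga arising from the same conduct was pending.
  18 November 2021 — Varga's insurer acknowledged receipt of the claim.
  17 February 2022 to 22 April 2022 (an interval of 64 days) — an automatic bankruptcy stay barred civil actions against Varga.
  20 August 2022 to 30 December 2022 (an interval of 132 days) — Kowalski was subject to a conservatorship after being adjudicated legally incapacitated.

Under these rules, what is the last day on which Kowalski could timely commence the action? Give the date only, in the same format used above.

The claim accrued on 18 December 2020, the date of the act.
2 years from 18 December 2020 is 18 December 2022.
Because the automatic bankruptcy stay ran from 17 February 2022 to 22 April 2022, the deadline is extended by 64 days to 20 February 2023.
Because the plaintiff's legal incapacity ran from 20 August 2022 to 30 December 2022, the deadline is extended by 132 days to 2 July 2023.
No stated provision tolls the period for a criminal prosecution, so the interval from 15 September 2021 to 25 January 2022 has no effect on the deadline.
None of the other events listed affects the running of the period under the stated rules.

2 July 2023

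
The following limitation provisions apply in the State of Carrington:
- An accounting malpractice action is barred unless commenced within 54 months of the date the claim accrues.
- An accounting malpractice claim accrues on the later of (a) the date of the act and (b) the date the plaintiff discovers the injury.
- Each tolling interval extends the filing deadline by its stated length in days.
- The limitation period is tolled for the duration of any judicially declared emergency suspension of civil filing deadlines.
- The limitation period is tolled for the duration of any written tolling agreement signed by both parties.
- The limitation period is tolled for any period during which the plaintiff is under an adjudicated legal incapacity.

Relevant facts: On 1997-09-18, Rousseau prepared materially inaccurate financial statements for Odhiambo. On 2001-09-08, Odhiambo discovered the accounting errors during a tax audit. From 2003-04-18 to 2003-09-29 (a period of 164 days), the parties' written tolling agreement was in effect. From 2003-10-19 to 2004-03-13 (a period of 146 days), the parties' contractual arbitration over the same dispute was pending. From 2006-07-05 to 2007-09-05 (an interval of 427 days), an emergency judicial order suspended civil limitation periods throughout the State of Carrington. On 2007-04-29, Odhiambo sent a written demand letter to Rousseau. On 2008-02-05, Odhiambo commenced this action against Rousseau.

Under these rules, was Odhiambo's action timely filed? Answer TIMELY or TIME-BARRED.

Because discovery on 2001-09-08 post-dates the 1997-09-18 act, accrual under the later-of rule falls on 2001-09-08.
54 months from 2001-09-08 is 2006-03-08.
Because the written tolling agreement ran from 2003-04-18 to 2003-09-29, the deadline is extended by 164 days to 2006-08-19.
The emergency suspension of filing deadlines from 2006-07-05 to 2007-09-05 tolled the period for 427 days, extending the deadline to 2007-10-20.
No stated provision tolls the period for a pending arbitration, so the interval from 2003-10-19 to 2004-03-13 has no effect on the deadline.
Nothing else in the chronology tolls or restarts the period.
The 2008-02-05 filing falls after the 2007-10-20 deadline; the claim is time-barred.

TIME-BARRED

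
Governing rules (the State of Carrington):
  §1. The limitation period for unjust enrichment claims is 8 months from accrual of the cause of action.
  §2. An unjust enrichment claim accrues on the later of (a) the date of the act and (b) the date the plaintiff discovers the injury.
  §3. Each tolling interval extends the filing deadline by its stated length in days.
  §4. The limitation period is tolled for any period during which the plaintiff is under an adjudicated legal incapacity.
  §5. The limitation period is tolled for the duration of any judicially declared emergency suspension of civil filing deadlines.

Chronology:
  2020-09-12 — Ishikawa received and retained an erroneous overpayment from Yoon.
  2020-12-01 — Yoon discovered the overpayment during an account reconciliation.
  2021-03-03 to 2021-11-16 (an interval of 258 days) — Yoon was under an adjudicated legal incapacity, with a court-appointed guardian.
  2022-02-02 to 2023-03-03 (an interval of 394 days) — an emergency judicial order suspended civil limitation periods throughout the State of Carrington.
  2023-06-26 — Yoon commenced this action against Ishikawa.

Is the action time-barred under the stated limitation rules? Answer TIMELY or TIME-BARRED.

TIME-BARRED

The claim accrued on 2020-12-01 — the later of the 2020-09-12 act and the 2020-12-01 discovery.
Adding the 8 months base period to 2020-12-01 gives a deadline of 2021-08-01, before any tolling.
The period was tolled for 258 days by the plaintiff's legal incapacity (2021-03-03 to 2021-11-16), pushing the deadline to 2022-04-16.
The emergency suspension of filing deadlines from 2022-02-02 to 2023-03-03 tolled the period for 394 days, extending the deadline to 2023-05-15.
The 2023-06-26 filing falls after the 2023-05-15 deadline; the claim is time-barred.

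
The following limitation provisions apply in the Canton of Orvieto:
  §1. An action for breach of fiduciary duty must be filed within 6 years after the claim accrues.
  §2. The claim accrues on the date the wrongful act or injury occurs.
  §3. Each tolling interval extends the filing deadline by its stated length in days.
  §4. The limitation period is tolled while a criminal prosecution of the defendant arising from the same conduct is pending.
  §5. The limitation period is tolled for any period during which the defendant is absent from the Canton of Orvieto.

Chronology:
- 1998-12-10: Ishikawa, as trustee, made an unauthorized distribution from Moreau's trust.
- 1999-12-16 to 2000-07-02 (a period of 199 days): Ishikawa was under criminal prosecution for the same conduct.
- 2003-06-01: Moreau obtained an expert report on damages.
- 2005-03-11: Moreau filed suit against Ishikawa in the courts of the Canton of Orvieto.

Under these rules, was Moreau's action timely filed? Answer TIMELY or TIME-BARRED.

TIMELY

The limitation period began to run on 1998-12-10.
Adding the 6 years base period to 1998-12-10 gives a deadline of 2004-12-10, before any tolling.
The period was tolled for 199 days by the pending criminal prosecution (1999-12-16 to 2000-07-02), pushing the deadline to 2005-06-27.
Nothing else in the chronology tolls or restarts the period.
The 2005-03-11 filing precedes the 2005-06-27 deadline; the claim is timely.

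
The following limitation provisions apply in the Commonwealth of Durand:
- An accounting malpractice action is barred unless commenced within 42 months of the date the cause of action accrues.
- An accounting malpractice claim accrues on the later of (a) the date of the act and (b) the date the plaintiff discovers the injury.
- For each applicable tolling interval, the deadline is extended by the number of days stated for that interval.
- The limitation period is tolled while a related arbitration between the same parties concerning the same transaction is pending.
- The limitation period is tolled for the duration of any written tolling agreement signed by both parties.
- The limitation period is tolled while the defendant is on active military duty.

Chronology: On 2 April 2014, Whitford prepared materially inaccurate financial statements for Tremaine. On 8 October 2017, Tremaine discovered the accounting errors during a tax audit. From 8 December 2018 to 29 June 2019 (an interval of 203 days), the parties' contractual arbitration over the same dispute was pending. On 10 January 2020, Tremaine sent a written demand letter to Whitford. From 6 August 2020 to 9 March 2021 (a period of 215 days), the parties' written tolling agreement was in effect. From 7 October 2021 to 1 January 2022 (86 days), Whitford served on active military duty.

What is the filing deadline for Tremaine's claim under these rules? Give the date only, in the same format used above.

25 August 2022

Because discovery on 8 October 2017 post-dates the 2 April 2014 act, accrual under the later-of rule falls on 8 October 2017.
42 months from 8 October 2017 is 8 April 2021.
Because the pending related arbitration ran from 8 December 2018 to 29 June 2019, the deadline is extended by 203 days to 28 October 2021.
The written tolling agreement from 6 August 2020 to 9 March 2021 tolled the period for 215 days, extending the deadline to 31 May 2022.
The defendant's active military service from 7 October 2021 to 1 January 2022 tolled the period for 86 days, extending the deadline to 25 August 2022.
None of the other events listed affects the running of the period under the stated rules.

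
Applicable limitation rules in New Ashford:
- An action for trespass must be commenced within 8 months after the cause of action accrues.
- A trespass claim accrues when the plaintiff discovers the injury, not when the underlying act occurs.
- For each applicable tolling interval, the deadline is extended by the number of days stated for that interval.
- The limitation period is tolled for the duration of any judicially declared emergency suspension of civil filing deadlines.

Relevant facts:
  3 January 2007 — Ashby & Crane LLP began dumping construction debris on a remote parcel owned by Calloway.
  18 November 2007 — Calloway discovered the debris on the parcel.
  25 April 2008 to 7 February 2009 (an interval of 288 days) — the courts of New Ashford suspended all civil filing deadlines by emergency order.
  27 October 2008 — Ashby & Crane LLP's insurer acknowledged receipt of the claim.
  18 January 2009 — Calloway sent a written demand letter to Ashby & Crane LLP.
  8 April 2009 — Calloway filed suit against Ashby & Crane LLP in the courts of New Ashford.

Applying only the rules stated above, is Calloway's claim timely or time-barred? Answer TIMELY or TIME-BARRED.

TIMELY

Accrual is tied to discovery, so the period began on 18 November 2007 rather than on 3 January 2007 when the act occurred.
Adding the 8 months base period to 18 November 2007 gives a deadline of 18 July 2008, before any tolling.
The emergency suspension of filing deadlines from 25 April 2008 to 7 February 2009 tolled the period for 288 days, extending the deadline to 2 May 2009.
None of the other events listed affects the running of the period under the stated rules.
Calloway filed on 8 April 2009, before the 2 May 2009 deadline, so the action is timely.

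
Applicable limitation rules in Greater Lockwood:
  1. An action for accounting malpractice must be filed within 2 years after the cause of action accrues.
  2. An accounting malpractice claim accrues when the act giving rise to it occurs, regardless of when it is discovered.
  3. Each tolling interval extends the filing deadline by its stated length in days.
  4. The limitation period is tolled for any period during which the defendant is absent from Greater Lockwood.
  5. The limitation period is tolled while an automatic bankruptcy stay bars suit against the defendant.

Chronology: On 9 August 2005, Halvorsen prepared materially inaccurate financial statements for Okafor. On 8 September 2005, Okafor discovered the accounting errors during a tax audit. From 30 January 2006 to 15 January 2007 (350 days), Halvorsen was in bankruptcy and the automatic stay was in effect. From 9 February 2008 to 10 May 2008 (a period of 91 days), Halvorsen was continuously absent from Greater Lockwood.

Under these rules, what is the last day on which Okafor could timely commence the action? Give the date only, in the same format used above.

23 October 2008

Because the rule ties accrual to occurrence, the claim accrued on 9 August 2005, not on the 8 September 2005 discovery date.
The untolled deadline — 2 years after 9 August 2005 — is 9 August 2007.
Because the automatic bankruptcy stay ran from 30 January 2006 to 15 January 2007, the deadline is extended by 350 days to 24 July 2008.
The defendant's absence from the jurisdiction from 9 February 2008 to 10 May 2008 tolled the period for 91 days, extending the deadline to 23 October 2008.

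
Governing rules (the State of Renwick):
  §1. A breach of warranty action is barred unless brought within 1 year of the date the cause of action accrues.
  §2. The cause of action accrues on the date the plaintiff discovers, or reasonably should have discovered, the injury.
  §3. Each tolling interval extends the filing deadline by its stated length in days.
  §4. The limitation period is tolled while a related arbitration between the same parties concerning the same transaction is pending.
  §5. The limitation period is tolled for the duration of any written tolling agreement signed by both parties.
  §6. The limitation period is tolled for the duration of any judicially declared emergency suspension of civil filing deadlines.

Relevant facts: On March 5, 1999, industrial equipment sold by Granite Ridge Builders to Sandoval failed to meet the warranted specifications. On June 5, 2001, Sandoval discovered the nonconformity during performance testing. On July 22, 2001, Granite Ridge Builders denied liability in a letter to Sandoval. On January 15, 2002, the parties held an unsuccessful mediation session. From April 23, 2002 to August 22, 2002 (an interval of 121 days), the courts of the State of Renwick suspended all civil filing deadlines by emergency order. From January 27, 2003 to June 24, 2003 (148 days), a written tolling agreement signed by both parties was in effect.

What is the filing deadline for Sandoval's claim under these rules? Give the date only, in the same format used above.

October 4, 2002

The claim did not accrue until Sandoval discovered the injury on June 5, 2001; the March 5, 1999 act date does not start the clock under the stated rule.
Adding the 1 year base period to June 5, 2001 gives a deadline of June 5, 2002, before any tolling.
The period was tolled for 121 days by the emergency suspension of filing deadlines (April 23, 2002 to August 22, 2002), pushing the deadline to October 4, 2002.
The written tolling agreement starting January 27, 2003 came too late — the period had run on October 4, 2002 — and so does not extend the deadline.
The other events in the timeline have no effect on the limitation period under the stated rules.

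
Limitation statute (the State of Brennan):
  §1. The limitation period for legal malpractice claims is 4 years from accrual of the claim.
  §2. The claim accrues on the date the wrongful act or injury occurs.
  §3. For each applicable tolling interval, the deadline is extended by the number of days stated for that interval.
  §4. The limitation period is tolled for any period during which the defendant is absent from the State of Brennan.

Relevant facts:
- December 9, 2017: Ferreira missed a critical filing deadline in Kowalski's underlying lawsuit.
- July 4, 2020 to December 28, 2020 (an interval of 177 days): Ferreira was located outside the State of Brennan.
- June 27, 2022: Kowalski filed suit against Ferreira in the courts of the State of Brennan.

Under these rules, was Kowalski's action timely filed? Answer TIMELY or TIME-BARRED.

The limitation period began to run on December 9, 2017.
4 years from December 9, 2017 is December 9, 2021.
Because the defendant's absence from the jurisdiction ran from July 4, 2020 to December 28, 2020, the deadline is extended by 177 days to June 4, 2022.
The June 27, 2022 filing falls after the June 4, 2022 deadline; the claim is time-barred.

TIME-BARRED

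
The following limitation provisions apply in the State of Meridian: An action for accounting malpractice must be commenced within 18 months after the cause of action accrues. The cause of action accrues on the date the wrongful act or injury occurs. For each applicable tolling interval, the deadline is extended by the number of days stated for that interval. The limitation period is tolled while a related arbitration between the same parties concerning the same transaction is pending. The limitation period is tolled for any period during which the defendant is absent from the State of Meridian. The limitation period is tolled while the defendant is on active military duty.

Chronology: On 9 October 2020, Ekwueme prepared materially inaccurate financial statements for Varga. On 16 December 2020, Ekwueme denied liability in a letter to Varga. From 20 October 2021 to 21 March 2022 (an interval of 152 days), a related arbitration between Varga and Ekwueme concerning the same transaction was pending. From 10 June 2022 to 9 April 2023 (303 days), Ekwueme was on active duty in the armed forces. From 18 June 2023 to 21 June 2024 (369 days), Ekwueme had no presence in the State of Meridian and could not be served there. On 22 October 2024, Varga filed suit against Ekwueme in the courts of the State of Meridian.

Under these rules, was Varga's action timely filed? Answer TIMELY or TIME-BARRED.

TIME-BARRED

The claim accrued on 9 October 2020, when the wrongful act occurred.
The untolled deadline — 18 months after 9 October 2020 — is 9 April 2022.
Because the pending related arbitration ran from 20 October 2021 to 21 March 2022, the deadline is extended by 152 days to 8 September 2022.
Because the defendant's active military service ran from 10 June 2022 to 9 April 2023, the deadline is extended by 303 days to 8 July 2023.
Because the defendant's absence from the jurisdiction ran from 18 June 2023 to 21 June 2024, the deadline is extended by 369 days to 11 July 2024.
The other events in the timeline have no effect on the limitation period under the stated rules.
The 22 October 2024 filing falls after the 11 July 2024 deadline; the claim is time-barred.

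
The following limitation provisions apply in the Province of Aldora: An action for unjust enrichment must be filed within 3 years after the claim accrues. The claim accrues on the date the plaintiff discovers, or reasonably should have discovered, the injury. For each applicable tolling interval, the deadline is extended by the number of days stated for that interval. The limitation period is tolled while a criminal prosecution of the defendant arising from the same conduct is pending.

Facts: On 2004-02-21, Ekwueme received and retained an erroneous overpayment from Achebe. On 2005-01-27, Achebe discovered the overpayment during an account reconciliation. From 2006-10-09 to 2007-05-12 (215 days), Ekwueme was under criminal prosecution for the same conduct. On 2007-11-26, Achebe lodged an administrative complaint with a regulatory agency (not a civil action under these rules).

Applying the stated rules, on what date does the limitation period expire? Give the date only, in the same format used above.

The claim did not accrue until Achebe discovered the injury on 2005-01-27; the 2004-02-21 act date does not start the clock under the stated rule.
Adding the 3 years base period to 2005-01-27 gives a deadline of 2008-01-27, before any tolling.
Because the pending criminal prosecution ran from 2006-10-09 to 2007-05-12, the deadline is extended by 215 days to 2008-08-29.
None of the other events listed affects the running of the period under the stated rules.

2008-08-29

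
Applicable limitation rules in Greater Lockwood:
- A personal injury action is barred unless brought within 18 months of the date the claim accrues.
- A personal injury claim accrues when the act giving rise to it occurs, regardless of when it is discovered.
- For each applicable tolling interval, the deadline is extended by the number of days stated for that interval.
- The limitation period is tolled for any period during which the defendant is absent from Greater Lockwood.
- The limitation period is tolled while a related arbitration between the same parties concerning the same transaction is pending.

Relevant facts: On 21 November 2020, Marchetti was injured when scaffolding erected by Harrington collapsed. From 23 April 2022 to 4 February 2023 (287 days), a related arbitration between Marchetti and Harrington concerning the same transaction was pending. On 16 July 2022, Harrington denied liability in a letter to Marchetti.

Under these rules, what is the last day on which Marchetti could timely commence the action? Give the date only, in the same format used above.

4 March 2023

The claim accrued on 21 November 2020, the date of the act.
Adding the 18 months base period to 21 November 2020 gives a deadline of 21 May 2022, before any tolling.
The pending related arbitration from 23 April 2022 to 4 February 2023 tolled the period for 287 days, extending the deadline to 4 March 2023.
The other events in the timeline have no effect on the limitation period under the stated rules.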